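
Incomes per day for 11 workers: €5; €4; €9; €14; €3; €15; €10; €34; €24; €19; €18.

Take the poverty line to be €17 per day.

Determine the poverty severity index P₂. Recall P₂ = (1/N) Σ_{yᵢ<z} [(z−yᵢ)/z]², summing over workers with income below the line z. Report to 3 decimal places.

0.200

Incomes under z: €3, €4, €5, €9, €10, €14, €15 (q = 7 of N = 11).
Shortfall ratios: (17−3)/17 = 0.8235; (17−4)/17 = 0.7647; (17−5)/17 = 0.7059; (17−9)/17 = 0.4706; (17−10)/17 = 0.4118; (17−14)/17 = 0.1765; (17−15)/17 = 0.1176.
Squared: 0.6782; 0.5848; 0.4983; 0.2215; 0.1696; 0.0311; 0.0138.
Sum = 2.197232; P₂ = 2.197232 / 11 = 0.200.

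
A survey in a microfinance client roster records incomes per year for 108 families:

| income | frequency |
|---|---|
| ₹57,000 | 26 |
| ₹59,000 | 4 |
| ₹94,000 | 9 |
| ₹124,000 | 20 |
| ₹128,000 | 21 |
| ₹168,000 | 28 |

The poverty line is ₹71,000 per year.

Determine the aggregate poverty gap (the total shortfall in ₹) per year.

₹412,000

Below z: 26×₹57,000, 4×₹59,000 (q = 30 of N = 108).
Individual gaps: 26×(71000−57000) = 364000; 4×(71000−59000) = 48000.
Aggregate gap = ₹412,000.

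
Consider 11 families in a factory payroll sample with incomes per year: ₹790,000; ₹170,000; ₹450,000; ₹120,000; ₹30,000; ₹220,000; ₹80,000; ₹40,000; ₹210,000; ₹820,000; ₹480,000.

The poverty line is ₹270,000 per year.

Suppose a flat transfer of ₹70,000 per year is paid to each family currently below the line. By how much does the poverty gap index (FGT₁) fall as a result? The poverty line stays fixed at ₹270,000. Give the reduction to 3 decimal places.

Before: below the line — ₹30,000, ₹40,000, ₹80,000, ₹120,000, ₹170,000, ₹210,000, ₹220,000; poverty gap index (FGT₁) = 0.34343.
After the ₹70,000 transfer: below the line — ₹100,000, ₹110,000, ₹150,000, ₹190,000, ₹240,000; poverty gap index (FGT₁) = 0.18855.
Reduction = 0.34343 − 0.18855 = 0.155.

0.155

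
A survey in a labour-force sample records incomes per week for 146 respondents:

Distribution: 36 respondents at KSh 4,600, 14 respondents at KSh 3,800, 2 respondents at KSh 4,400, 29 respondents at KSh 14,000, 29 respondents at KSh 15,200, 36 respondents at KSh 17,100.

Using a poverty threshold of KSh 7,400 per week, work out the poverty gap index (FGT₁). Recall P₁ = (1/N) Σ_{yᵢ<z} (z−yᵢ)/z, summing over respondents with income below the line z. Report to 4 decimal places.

Poor units: 14×KSh 3,800, 2×KSh 4,400, 36×KSh 4,600 (q = 52 of N = 146).
Relative gaps: (7400−3800)/7400 = 0.4865 (×14); (7400−4400)/7400 = 0.4054 (×2); (7400−4600)/7400 = 0.3784 (×36).
Sum of shortfalls = 21.243243; P₁ averages over all N: 21.243243 / 146 = 0.1455.

0.1455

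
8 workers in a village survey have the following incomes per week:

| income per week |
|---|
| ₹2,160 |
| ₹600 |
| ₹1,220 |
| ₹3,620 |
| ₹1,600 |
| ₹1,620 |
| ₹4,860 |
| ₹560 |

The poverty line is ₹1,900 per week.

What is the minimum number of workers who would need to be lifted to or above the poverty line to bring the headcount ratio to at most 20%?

4

5 of the 8 workers are poor, so H = 5/8 = 0.625.
A headcount ratio of at most 20% allows at most ⌊0.20 × 8⌋ = 1 poor workers.
So at least 5 − 1 = 4 must be lifted.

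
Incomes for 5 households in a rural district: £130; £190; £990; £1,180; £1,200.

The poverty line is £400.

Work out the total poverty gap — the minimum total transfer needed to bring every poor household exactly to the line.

£480

Incomes under z: £130, £190 (q = 2 of N = 5).
Individual gaps: 400−130 = 270; 400−190 = 210.
Aggregate gap = £480.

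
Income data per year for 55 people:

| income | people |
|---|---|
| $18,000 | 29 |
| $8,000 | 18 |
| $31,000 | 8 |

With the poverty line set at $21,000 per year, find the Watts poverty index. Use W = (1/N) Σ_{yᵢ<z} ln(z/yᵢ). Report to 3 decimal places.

0.397

Below z: 18×$8,000, 29×$18,000 (q = 47 of N = 55).
Log shortfalls: ln(21000/8000) = 0.9651 (×18); ln(21000/18000) = 0.1542 (×29).
W = 21.841826 / 55 = 0.397.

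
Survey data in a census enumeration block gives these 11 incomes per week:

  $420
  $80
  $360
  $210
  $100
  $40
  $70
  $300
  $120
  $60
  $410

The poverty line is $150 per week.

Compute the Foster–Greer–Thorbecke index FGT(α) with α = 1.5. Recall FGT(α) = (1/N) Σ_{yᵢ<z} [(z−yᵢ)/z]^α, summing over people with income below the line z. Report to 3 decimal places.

Poor units: $40, $60, $70, $80, $100, $120 (q = 6 of N = 11).
Gap ratios (z−y)/z: (150−40)/150 = 0.7333; (150−60)/150 = 0.6000; (150−70)/150 = 0.5333; (150−80)/150 = 0.4667; (150−100)/150 = 0.3333; (150−120)/150 = 0.2000.
Raised to α = 1.5: 0.62799; 0.46476; 0.38949; 0.31879; 0.19245; 0.08944.
Sum = 2.082926; FGT(1.5) = 2.082926 / 11 = 0.189.

0.189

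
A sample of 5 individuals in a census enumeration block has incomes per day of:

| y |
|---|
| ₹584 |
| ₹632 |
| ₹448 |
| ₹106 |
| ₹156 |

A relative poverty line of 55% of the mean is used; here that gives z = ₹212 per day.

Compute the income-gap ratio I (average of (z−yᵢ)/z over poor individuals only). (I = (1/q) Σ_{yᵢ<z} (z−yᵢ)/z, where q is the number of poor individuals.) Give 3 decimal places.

0.382

Incomes under z: ₹106, ₹156 (q = 2 of N = 5).
Shortfall ratios (z−y)/z: 0.5000, 0.2642; sum = 0.764151.
The income-gap ratio divides by q (the poor only): 0.764151 / 2 = 0.382.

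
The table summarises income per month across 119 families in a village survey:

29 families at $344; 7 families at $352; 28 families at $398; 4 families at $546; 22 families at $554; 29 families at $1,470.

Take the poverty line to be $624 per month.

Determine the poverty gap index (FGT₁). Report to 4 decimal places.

0.2452

Incomes under z: 29×$344, 7×$352, 28×$398, 4×$546, 22×$554 (q = 90 of N = 119).
Relative gaps: (624−344)/624 = 0.4487 (×29); (624−352)/624 = 0.4359 (×7); (624−398)/624 = 0.3622 (×28); (624−546)/624 = 0.1250 (×4); (624−554)/624 = 0.1122 (×22).
Sum of shortfalls = 29.173077; P₁ averages over all N: 29.173077 / 119 = 0.2452.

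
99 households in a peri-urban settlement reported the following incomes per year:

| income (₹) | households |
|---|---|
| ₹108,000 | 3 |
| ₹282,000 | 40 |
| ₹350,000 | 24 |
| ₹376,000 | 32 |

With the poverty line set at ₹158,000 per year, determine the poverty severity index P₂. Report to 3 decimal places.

Below z: 3×₹108,000 (q = 3 of N = 99).
Relative gaps: (158000−108000)/158000 = 0.3165 (×3).
Squared: 0.1001 (×3).
Sum = 0.300433; P₂ = 0.300433 / 99 = 0.003.

0.003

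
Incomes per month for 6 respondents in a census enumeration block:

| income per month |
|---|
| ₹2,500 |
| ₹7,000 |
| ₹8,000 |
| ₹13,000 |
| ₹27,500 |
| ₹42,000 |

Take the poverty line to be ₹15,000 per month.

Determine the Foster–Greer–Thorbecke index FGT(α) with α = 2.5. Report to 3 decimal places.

Poor units: ₹2,500, ₹7,000, ₹8,000, ₹13,000 (q = 4 of N = 6).
Shortfall ratios: (15000−2500)/15000 = 0.8333; (15000−7000)/15000 = 0.5333; (15000−8000)/15000 = 0.4667; (15000−13000)/15000 = 0.1333.
Raised to α = 2.5: 0.63394; 0.20773; 0.14877; 0.00649.
Sum = 0.996929; FGT(2.5) = 0.996929 / 6 = 0.166.

0.166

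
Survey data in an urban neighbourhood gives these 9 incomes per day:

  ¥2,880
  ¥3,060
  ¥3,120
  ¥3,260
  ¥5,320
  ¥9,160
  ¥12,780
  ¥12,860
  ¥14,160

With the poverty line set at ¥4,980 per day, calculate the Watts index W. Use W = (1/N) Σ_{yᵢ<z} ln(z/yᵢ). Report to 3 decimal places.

Below the line: ¥2,880, ¥3,060, ¥3,120, ¥3,260 (q = 4 of N = 9).
Log gaps: ln(4980/2880) = 0.5476; ln(4980/3060) = 0.4870; ln(4980/3120) = 0.4676; ln(4980/3260) = 0.4237.
W = 1.925954 / 9 = 0.214.

0.214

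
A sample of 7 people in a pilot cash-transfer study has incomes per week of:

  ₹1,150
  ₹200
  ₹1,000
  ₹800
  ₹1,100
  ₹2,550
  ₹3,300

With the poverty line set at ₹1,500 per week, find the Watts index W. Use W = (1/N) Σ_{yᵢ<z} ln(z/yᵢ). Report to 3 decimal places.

Incomes under z: ₹200, ₹800, ₹1,000, ₹1,100, ₹1,150 (q = 5 of N = 7).
ln(z/y) terms: ln(1500/200) = 2.0149; ln(1500/800) = 0.6286; ln(1500/1000) = 0.4055; ln(1500/1100) = 0.3102; ln(1500/1150) = 0.2657.
W = 3.624835 / 7 = 0.518.

0.518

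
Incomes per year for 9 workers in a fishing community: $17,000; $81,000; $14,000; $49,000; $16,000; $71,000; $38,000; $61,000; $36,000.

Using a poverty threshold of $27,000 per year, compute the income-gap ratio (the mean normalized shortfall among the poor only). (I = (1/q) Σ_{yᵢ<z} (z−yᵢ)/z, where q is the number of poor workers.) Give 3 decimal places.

0.420

Below z: $14,000, $16,000, $17,000 (q = 3 of N = 9).
Shortfall ratios (z−y)/z: 0.4815, 0.4074, 0.3704; sum = 1.259259.
The income-gap ratio divides by q (the poor only): 1.259259 / 3 = 0.420.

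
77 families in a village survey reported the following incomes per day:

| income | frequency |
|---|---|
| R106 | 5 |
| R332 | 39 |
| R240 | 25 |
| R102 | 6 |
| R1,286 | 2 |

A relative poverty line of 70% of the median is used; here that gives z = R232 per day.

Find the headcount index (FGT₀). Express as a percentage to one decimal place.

11 of the 77 families have income below R232.
H = 11/77 = 14.3%.

14.3%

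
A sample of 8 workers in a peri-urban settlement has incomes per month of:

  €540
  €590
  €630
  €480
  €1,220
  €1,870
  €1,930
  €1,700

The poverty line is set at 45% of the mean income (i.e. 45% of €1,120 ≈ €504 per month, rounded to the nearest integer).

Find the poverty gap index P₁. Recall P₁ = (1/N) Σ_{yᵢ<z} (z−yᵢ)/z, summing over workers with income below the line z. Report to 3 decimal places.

0.006

Below z: €480 (q = 1 of N = 8).
Normalized shortfalls: (504−480)/504 = 0.0476.
Sum of shortfalls = 0.047619; P₁ averages over all N: 0.047619 / 8 = 0.006.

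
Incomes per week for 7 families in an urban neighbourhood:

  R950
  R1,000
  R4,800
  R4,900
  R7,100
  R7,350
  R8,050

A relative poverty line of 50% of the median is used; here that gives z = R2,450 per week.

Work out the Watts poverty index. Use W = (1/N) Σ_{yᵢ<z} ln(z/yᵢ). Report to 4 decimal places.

Poor units: R950, R1,000 (q = 2 of N = 7).
Log gaps: ln(2450/950) = 0.9474; ln(2450/1000) = 0.8961.
W = 1.843469 / 7 = 0.2634.

0.2634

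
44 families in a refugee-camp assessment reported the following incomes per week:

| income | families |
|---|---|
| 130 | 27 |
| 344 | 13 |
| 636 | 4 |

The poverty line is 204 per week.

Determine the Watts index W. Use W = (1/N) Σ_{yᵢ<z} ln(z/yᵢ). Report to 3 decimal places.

Below z: 27×130 (q = 27 of N = 44).
Log shortfalls: ln(204/130) = 0.4506 (×27).
W = 12.165810 / 44 = 0.276.

0.276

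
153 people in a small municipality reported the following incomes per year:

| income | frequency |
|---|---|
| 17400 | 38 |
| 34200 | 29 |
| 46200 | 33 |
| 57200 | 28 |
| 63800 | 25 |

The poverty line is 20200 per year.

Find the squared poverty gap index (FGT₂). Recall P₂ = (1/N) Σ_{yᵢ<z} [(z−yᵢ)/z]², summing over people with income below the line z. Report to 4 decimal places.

0.0048

Below the line: 38×17400 (q = 38 of N = 153).
Shortfall ratios: (20200−17400)/20200 = 0.1386 (×38).
Squared: 0.0192 (×38).
Sum = 0.730124; P₂ = 0.730124 / 153 = 0.0048.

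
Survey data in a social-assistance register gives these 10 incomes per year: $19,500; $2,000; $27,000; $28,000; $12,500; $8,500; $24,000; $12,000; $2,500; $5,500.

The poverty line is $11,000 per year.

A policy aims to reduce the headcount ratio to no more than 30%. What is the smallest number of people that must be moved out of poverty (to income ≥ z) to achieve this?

4 of the 10 people are poor, so H = 4/10 = 0.400.
A headcount ratio of at most 30% allows at most ⌊0.30 × 10⌋ = 3 poor people.
So at least 4 − 3 = 1 must be lifted.

1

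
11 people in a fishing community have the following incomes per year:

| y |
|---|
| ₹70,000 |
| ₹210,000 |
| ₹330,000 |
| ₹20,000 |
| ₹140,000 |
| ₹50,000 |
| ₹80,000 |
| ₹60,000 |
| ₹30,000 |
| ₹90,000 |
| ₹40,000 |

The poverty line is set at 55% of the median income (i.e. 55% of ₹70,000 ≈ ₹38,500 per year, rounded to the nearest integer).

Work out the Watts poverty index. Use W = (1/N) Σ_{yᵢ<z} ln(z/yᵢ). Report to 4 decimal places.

Poor units: ₹20,000, ₹30,000 (q = 2 of N = 11).
ln(z/y) terms: ln(38500/20000) = 0.6549; ln(38500/30000) = 0.2495.
W = 0.904387 / 11 = 0.0822.

0.0822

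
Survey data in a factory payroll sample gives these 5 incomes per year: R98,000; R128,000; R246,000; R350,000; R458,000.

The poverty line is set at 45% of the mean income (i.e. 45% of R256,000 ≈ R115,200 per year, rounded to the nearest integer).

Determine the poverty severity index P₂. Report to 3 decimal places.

0.004

Below the line: R98,000 (q = 1 of N = 5).
Normalized shortfalls: (115200−98000)/115200 = 0.1493.
Squared: 0.0223.
Sum = 0.022292; P₂ = 0.022292 / 5 = 0.004.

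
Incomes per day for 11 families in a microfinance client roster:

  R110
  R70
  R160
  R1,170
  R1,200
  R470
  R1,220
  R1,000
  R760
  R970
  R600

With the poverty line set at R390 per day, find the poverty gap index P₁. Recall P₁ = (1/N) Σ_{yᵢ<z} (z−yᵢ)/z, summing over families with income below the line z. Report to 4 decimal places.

Incomes under z: R70, R110, R160 (q = 3 of N = 11).
Normalized shortfalls: (390−70)/390 = 0.8205; (390−110)/390 = 0.7179; (390−160)/390 = 0.5897.
Sum of shortfalls = 2.128205; P₁ averages over all N: 2.128205 / 11 = 0.1935.

0.1935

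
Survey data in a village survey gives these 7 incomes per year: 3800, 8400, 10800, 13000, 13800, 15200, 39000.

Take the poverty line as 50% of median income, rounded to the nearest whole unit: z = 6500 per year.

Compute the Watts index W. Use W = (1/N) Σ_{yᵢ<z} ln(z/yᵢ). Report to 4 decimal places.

0.0767

Incomes under z: 3800 (q = 1 of N = 7).
Log gaps: ln(6500/3800) = 0.5368.
W = 0.536801 / 7 = 0.0767.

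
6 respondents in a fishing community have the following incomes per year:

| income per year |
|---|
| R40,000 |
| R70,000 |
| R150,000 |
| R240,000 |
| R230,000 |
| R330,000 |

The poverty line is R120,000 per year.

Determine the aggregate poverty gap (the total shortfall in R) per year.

R130,000

Poor units: R40,000, R70,000 (q = 2 of N = 6).
Individual gaps: 120000−40000 = 80000; 120000−70000 = 50000.
Aggregate gap = R130,000.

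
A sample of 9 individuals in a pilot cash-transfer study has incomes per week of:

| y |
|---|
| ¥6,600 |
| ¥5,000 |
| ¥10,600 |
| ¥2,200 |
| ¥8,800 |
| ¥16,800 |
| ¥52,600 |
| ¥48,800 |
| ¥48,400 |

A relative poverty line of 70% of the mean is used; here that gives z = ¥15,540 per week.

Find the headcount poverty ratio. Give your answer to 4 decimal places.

5 of the 9 individuals have income below ¥15,540.
H = 5/9 = 0.5556.

0.5556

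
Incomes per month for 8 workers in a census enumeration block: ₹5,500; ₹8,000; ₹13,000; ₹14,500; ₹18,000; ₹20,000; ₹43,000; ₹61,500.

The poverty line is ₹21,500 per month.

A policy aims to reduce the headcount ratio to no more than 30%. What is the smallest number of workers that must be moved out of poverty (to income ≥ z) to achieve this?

4

Currently q = 6 of N = 8 are below the line (H = 0.750).
A headcount ratio of at most 30% allows at most ⌊0.30 × 8⌋ = 2 poor workers.
So at least 6 − 2 = 4 must be lifted.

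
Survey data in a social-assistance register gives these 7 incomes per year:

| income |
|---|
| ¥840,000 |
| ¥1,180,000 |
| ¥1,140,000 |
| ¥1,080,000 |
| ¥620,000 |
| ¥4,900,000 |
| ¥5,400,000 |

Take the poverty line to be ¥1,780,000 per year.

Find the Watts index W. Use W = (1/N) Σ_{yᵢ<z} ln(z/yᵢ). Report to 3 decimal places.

Below the line: ¥620,000, ¥840,000, ¥1,080,000, ¥1,140,000, ¥1,180,000 (q = 5 of N = 7).
Log shortfalls: ln(1780000/620000) = 1.0546; ln(1780000/840000) = 0.7510; ln(1780000/1080000) = 0.4997; ln(1780000/1140000) = 0.4456; ln(1780000/1180000) = 0.4111.
W = 3.161952 / 7 = 0.452.

0.452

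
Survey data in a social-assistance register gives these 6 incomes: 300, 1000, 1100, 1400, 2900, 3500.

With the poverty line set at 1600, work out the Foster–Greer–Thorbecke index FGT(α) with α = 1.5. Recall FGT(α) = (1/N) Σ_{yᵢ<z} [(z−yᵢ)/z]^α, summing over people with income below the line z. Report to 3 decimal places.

0.197

Poor units: 300, 1000, 1100, 1400 (q = 4 of N = 6).
Relative gaps: (1600−300)/1600 = 0.8125; (1600−1000)/1600 = 0.3750; (1600−1100)/1600 = 0.3125; (1600−1400)/1600 = 0.1250.
Raised to α = 1.5: 0.73238; 0.22964; 0.17469; 0.04419.
Sum = 1.180904; FGT(1.5) = 1.180904 / 6 = 0.197.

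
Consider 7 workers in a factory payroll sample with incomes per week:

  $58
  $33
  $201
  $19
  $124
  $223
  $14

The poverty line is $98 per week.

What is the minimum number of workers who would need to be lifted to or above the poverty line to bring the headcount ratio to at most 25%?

Currently q = 4 of N = 7 are below the line (H = 0.571).
A headcount ratio of at most 25% allows at most ⌊0.25 × 7⌋ = 1 poor workers.
So at least 4 − 1 = 3 must be lifted.

3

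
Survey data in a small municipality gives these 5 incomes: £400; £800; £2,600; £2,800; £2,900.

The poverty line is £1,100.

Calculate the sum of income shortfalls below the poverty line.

Poor units: £400, £800 (q = 2 of N = 5).
Individual gaps: 1100−400 = 700; 1100−800 = 300.
Aggregate gap = £1,000.

£1,000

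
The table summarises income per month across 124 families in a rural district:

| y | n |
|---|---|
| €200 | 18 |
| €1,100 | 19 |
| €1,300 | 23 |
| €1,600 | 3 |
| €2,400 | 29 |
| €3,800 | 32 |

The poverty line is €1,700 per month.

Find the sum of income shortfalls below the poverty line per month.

Poor units: 18×€200, 19×€1,100, 23×€1,300, 3×€1,600 (q = 63 of N = 124).
Individual gaps: 18×(1700−200) = 27000; 19×(1700−1100) = 11400; 23×(1700−1300) = 9200; 3×(1700−1600) = 300.
Aggregate gap = €47,900.

€47,900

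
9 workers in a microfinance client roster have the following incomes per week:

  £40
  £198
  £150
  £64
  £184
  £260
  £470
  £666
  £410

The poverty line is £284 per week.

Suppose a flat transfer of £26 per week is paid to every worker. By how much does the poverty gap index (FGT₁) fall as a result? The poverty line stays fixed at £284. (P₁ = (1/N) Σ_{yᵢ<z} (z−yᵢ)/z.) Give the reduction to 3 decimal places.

Before: below the line — £40, £64, £150, £184, £198, £260; poverty gap index (FGT₁) = 0.31612.
After the £26 transfer: below the line — £66, £90, £176, £210, £224; poverty gap index (FGT₁) = 0.25587.
Reduction = 0.31612 − 0.25587 = 0.060.

0.060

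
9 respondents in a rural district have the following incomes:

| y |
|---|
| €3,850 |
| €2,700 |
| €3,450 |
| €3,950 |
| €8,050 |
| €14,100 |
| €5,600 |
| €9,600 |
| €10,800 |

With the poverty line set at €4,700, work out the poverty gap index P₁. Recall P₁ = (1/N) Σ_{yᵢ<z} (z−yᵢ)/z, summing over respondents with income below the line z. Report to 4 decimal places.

0.1147

Incomes under z: €2,700, €3,450, €3,850, €3,950 (q = 4 of N = 9).
Normalized shortfalls: (4700−2700)/4700 = 0.4255; (4700−3450)/4700 = 0.2660; (4700−3850)/4700 = 0.1809; (4700−3950)/4700 = 0.1596.
Sum of shortfalls = 1.031915; P₁ averages over all N: 1.031915 / 9 = 0.1147.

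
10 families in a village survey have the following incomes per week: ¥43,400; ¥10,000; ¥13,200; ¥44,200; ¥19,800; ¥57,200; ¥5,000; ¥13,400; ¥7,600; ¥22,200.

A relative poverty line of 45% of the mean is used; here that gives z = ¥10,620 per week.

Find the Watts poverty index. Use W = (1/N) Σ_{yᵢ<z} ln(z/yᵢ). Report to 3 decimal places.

Below z: ¥5,000, ¥7,600, ¥10,000 (q = 3 of N = 10).
Log shortfalls: ln(10620/5000) = 0.7533; ln(10620/7600) = 0.3346; ln(10620/10000) = 0.0602.
W = 1.148046 / 10 = 0.115.

0.115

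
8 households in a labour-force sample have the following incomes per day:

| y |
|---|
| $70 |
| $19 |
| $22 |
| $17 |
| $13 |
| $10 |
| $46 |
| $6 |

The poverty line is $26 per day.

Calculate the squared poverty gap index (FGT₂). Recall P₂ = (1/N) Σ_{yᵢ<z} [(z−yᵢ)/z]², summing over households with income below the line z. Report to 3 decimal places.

0.180

Below z: $6, $10, $13, $17, $19, $22 (q = 6 of N = 8).
Normalized shortfalls: (26−6)/26 = 0.7692; (26−10)/26 = 0.6154; (26−13)/26 = 0.5000; (26−17)/26 = 0.3462; (26−19)/26 = 0.2692; (26−22)/26 = 0.1538.
Squared: 0.5917; 0.3787; 0.2500; 0.1198; 0.0725; 0.0237.
Sum = 1.436391; P₂ = 1.436391 / 8 = 0.180.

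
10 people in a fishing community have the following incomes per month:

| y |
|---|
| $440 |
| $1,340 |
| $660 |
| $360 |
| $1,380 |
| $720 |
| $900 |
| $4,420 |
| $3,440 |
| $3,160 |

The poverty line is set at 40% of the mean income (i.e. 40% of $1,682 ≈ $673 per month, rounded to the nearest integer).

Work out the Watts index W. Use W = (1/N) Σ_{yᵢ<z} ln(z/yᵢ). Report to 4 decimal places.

0.1070

Below the line: $360, $440, $660 (q = 3 of N = 10).
ln(z/y) terms: ln(673/360) = 0.6256; ln(673/440) = 0.4250; ln(673/660) = 0.0195.
W = 1.070117 / 10 = 0.1070.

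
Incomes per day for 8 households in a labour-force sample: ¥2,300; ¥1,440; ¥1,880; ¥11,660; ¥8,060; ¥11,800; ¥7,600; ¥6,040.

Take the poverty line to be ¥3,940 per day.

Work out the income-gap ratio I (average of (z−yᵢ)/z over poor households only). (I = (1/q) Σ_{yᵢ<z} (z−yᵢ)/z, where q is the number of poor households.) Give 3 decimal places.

0.525

Incomes under z: ¥1,440, ¥1,880, ¥2,300 (q = 3 of N = 8).
Shortfall ratios (z−y)/z: 0.6345, 0.5228, 0.4162; sum = 1.573604.
I averages over the q = 3 poor units only: 1.573604 / 3 = 0.525.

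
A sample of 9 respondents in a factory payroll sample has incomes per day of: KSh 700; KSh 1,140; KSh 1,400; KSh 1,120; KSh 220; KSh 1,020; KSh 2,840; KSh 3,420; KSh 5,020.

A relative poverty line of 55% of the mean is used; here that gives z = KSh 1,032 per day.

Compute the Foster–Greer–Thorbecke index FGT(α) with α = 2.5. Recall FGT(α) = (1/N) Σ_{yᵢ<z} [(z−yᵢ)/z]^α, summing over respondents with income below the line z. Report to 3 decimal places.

0.068

Poor units: KSh 220, KSh 700, KSh 1,020 (q = 3 of N = 9).
Gap ratios (z−y)/z: (1032−220)/1032 = 0.7868; (1032−700)/1032 = 0.3217; (1032−1020)/1032 = 0.0116.
Raised to α = 2.5: 0.54915; 0.05870; 0.00001.
Sum = 0.607865; FGT(2.5) = 0.607865 / 9 = 0.068.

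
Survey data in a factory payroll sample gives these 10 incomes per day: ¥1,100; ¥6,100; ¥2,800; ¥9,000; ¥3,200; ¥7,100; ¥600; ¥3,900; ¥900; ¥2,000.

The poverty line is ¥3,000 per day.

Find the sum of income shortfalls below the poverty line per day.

Below the line: ¥600, ¥900, ¥1,100, ¥2,000, ¥2,800 (q = 5 of N = 10).
Individual gaps: 3000−600 = 2400; 3000−900 = 2100; 3000−1100 = 1900; 3000−2000 = 1000; 3000−2800 = 200.
Aggregate gap = ¥7,600.

¥7,600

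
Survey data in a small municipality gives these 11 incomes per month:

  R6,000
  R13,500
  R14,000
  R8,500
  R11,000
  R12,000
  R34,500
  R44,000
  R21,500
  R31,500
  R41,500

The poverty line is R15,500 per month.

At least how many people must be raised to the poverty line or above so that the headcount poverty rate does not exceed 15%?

5

Currently q = 6 of N = 11 are below the line (H = 0.545).
A headcount ratio of at most 15% allows at most ⌊0.15 × 11⌋ = 1 poor people.
So at least 6 − 1 = 5 must be lifted.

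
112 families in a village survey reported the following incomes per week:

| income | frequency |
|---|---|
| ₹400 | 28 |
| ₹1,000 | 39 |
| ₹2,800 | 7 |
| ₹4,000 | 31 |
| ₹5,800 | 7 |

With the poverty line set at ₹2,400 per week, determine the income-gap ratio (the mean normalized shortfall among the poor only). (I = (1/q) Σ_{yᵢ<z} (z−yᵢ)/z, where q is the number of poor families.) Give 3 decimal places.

Incomes under z: 28×₹400, 39×₹1,000 (q = 67 of N = 112).
Relative gaps: 0.8333 (×28), 0.5833 (×39); sum = 46.083333.
I averages over the q = 67 poor units only: 46.083333 / 67 = 0.688.

0.688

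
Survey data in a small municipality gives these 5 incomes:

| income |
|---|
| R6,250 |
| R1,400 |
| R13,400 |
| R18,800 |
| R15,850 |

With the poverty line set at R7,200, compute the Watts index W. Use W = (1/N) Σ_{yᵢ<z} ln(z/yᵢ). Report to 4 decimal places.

0.3558

Poor units: R1,400, R6,250 (q = 2 of N = 5).
ln(z/y) terms: ln(7200/1400) = 1.6376; ln(7200/6250) = 0.1415.
W = 1.779108 / 5 = 0.3558.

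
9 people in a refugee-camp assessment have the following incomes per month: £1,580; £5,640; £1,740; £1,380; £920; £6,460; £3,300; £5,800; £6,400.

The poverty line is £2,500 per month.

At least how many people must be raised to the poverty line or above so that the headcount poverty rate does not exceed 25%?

2

Currently q = 4 of N = 9 are below the line (H = 0.444).
A headcount ratio of at most 25% allows at most ⌊0.25 × 9⌋ = 2 poor people.
So at least 4 − 2 = 2 must be lifted.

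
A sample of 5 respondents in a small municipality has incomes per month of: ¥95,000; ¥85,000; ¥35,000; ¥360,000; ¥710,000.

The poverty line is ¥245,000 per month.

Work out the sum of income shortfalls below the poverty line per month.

Below the line: ¥35,000, ¥85,000, ¥95,000 (q = 3 of N = 5).
Individual gaps: 245000−35000 = 210000; 245000−85000 = 160000; 245000−95000 = 150000.
Aggregate gap = ¥520,000.

¥520,000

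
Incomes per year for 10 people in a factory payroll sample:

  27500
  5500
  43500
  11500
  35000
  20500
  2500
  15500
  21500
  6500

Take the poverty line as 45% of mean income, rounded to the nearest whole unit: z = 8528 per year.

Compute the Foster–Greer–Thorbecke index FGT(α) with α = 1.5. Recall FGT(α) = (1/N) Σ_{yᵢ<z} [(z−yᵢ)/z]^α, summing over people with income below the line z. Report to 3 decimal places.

0.092

Below the line: 2500, 5500, 6500 (q = 3 of N = 10).
Relative gaps: (8528−2500)/8528 = 0.7068; (8528−5500)/8528 = 0.3551; (8528−6500)/8528 = 0.2378.
Raised to α = 1.5: 0.59428; 0.21157; 0.11597.
Sum = 0.921818; FGT(1.5) = 0.921818 / 10 = 0.092.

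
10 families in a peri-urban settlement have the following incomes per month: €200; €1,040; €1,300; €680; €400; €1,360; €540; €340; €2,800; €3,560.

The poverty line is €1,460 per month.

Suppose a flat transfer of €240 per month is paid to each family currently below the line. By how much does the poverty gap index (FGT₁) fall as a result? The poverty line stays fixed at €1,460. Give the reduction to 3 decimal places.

0.116

Before: below the line — €200, €340, €400, €540, €680, €1,040, €1,300, €1,360; poverty gap index (FGT₁) = 0.39863.
After the €240 transfer: below the line — €440, €580, €640, €780, €920, €1,280; poverty gap index (FGT₁) = 0.28219.
Reduction = 0.39863 − 0.28219 = 0.116.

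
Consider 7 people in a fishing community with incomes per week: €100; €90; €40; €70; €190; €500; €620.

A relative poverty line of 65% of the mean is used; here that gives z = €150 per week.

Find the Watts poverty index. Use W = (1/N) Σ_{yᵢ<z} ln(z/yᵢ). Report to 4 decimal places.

Below z: €40, €70, €90, €100 (q = 4 of N = 7).
Log shortfalls: ln(150/40) = 1.3218; ln(150/70) = 0.7621; ln(150/90) = 0.5108; ln(150/100) = 0.4055.
W = 3.000187 / 7 = 0.4286.

0.4286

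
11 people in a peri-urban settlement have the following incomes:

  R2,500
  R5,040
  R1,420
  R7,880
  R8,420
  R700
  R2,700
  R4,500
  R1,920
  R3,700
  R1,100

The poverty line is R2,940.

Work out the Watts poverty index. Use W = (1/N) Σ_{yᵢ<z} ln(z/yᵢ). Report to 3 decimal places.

Poor units: R700, R1,100, R1,420, R1,920, R2,500, R2,700 (q = 6 of N = 11).
ln(z/y) terms: ln(2940/700) = 1.4351; ln(2940/1100) = 0.9831; ln(2940/1420) = 0.7278; ln(2940/1920) = 0.4261; ln(2940/2500) = 0.1621; ln(2940/2700) = 0.0852.
W = 3.819298 / 11 = 0.347.

0.347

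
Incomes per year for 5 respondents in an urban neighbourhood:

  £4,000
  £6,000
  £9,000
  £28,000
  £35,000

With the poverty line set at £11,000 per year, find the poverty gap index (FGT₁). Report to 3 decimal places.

0.255

Below the line: £4,000, £6,000, £9,000 (q = 3 of N = 5).
Relative gaps: (11000−4000)/11000 = 0.6364; (11000−6000)/11000 = 0.4545; (11000−9000)/11000 = 0.1818.
Σ = 1.272727. Dividing by the full population N = 5 gives P₁ = 0.255.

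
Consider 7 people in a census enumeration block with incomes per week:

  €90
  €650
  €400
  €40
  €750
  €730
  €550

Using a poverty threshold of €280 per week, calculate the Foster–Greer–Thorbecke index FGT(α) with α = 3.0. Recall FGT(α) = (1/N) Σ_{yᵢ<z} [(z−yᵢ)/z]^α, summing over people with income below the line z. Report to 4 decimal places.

Poor units: €40, €90 (q = 2 of N = 7).
Relative gaps: (280−40)/280 = 0.8571; (280−90)/280 = 0.6786.
Raised to α = 3.0: 0.62974; 0.31245.
Sum = 0.942192; FGT(3.0) = 0.942192 / 7 = 0.1346.

0.1346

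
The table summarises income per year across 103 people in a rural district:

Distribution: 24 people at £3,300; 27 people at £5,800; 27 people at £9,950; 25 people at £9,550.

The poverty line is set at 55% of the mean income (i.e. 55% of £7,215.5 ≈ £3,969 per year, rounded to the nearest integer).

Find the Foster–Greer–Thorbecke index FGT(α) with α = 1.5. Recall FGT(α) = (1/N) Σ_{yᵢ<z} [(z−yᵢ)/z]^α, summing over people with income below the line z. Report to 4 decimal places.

0.0161

Incomes under z: 24×£3,300 (q = 24 of N = 103).
Relative gaps: (3969−3300)/3969 = 0.1686 (×24).
Raised to α = 1.5: 0.06920 (×24).
Sum = 1.660844; FGT(1.5) = 1.660844 / 103 = 0.0161.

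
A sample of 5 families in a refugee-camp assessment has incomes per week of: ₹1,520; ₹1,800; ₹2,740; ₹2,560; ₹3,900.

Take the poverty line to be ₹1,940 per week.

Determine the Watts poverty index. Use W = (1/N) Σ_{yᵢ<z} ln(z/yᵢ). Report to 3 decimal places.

Below z: ₹1,520, ₹1,800 (q = 2 of N = 5).
ln(z/y) terms: ln(1940/1520) = 0.2440; ln(1940/1800) = 0.0749.
W = 0.318879 / 5 = 0.064.

0.064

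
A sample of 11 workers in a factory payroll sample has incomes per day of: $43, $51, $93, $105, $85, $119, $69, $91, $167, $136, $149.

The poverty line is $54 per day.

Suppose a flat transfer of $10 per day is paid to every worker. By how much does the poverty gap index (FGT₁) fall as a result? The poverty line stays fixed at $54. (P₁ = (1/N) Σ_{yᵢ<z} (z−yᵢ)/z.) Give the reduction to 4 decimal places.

Before: below the line — $43, $51; poverty gap index (FGT₁) = 0.023569.
After the $10 transfer: below the line — $53; poverty gap index (FGT₁) = 0.001684.
Reduction = 0.023569 − 0.001684 = 0.0219.

0.0219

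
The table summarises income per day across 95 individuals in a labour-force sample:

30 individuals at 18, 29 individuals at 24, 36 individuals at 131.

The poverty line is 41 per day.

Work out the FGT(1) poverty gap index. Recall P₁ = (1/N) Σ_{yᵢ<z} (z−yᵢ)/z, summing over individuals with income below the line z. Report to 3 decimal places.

Below z: 30×18, 29×24 (q = 59 of N = 95).
Normalized shortfalls: (41−18)/41 = 0.5610 (×30); (41−24)/41 = 0.4146 (×29).
Sum of shortfalls = 28.853659; P₁ averages over all N: 28.853659 / 95 = 0.304.

0.304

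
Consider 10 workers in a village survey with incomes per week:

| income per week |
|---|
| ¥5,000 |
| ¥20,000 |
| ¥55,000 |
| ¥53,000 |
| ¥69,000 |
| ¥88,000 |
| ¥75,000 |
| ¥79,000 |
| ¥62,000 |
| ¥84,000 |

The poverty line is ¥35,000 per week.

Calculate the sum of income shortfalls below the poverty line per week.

¥45,000

Below z: ¥5,000, ¥20,000 (q = 2 of N = 10).
Individual gaps: 35000−5000 = 30000; 35000−20000 = 15000.
Aggregate gap = ¥45,000.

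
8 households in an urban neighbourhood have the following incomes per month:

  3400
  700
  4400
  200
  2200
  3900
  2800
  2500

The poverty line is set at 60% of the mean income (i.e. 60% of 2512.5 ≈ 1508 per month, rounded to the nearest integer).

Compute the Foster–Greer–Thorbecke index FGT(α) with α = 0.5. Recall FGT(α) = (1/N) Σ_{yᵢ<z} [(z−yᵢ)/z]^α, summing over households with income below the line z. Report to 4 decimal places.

0.2079

Below z: 200, 700 (q = 2 of N = 8).
Normalized shortfalls: (1508−200)/1508 = 0.8674; (1508−700)/1508 = 0.5358.
Raised to α = 0.5: 0.93133; 0.73199.
Sum = 1.663319; FGT(0.5) = 1.663319 / 8 = 0.2079.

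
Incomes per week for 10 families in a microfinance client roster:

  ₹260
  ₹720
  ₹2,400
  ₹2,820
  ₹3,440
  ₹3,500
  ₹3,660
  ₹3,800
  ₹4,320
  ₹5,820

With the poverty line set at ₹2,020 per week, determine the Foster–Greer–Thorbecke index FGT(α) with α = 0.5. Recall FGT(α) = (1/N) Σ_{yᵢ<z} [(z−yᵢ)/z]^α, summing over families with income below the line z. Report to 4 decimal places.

Incomes under z: ₹260, ₹720 (q = 2 of N = 10).
Relative gaps: (2020−260)/2020 = 0.8713; (2020−720)/2020 = 0.6436.
Raised to α = 0.5: 0.93343; 0.80222.
Sum = 1.735652; FGT(0.5) = 1.735652 / 10 = 0.1736.

0.1736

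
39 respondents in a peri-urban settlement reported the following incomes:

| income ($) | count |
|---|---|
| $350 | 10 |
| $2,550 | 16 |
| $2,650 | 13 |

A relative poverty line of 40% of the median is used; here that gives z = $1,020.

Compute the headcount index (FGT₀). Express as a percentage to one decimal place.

25.6%

10 of the 39 respondents have income below $1,020.
H = 10/39 = 25.6%.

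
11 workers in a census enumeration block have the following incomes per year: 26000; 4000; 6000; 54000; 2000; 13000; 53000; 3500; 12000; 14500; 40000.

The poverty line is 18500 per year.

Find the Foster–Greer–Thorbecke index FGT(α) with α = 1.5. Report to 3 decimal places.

0.299

Below z: 2000, 3500, 4000, 6000, 12000, 13000, 14500 (q = 7 of N = 11).
Gap ratios (z−y)/z: (18500−2000)/18500 = 0.8919; (18500−3500)/18500 = 0.8108; (18500−4000)/18500 = 0.7838; (18500−6000)/18500 = 0.6757; (18500−12000)/18500 = 0.3514; (18500−13000)/18500 = 0.2973; (18500−14500)/18500 = 0.2162.
Raised to α = 1.5: 0.84230; 0.73009; 0.69390; 0.55540; 0.20826; 0.16210; 0.10054.
Sum = 3.292599; FGT(1.5) = 3.292599 / 11 = 0.299.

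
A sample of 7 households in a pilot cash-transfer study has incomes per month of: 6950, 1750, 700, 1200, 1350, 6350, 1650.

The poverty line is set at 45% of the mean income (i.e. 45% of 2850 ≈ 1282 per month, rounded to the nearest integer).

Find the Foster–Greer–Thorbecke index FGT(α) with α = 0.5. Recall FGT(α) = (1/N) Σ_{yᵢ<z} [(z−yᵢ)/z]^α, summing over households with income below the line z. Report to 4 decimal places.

0.1324

Below z: 700, 1200 (q = 2 of N = 7).
Gap ratios (z−y)/z: (1282−700)/1282 = 0.4540; (1282−1200)/1282 = 0.0640.
Raised to α = 0.5: 0.67378; 0.25291.
Sum = 0.926687; FGT(0.5) = 0.926687 / 7 = 0.1324.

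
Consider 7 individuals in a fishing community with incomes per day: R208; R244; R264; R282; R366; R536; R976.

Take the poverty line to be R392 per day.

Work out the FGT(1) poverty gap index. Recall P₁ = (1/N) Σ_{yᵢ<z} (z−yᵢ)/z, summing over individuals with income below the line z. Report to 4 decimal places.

0.2172

Below the line: R208, R244, R264, R282, R366 (q = 5 of N = 7).
Gap ratios (z−y)/z: (392−208)/392 = 0.4694; (392−244)/392 = 0.3776; (392−264)/392 = 0.3265; (392−282)/392 = 0.2806; (392−366)/392 = 0.0663.
Sum of shortfalls = 1.520408; P₁ averages over all N: 1.520408 / 7 = 0.2172.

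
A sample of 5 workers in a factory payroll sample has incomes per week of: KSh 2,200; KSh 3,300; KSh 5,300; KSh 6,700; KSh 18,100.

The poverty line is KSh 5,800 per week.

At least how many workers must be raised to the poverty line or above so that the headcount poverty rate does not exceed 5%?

Currently q = 3 of N = 5 are below the line (H = 0.600).
A headcount ratio of at most 5% allows at most ⌊0.05 × 5⌋ = 0 poor workers.
So at least 3 − 0 = 3 must be lifted.

3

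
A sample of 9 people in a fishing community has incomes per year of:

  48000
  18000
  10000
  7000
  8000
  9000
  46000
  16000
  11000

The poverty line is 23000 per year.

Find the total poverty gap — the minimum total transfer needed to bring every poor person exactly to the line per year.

82000

Poor units: 7000, 8000, 9000, 10000, 11000, 16000, 18000 (q = 7 of N = 9).
Individual gaps: 23000−7000 = 16000; 23000−8000 = 15000; 23000−9000 = 14000; 23000−10000 = 13000; 23000−11000 = 12000; 23000−16000 = 7000; 23000−18000 = 5000.
Aggregate gap = 82000.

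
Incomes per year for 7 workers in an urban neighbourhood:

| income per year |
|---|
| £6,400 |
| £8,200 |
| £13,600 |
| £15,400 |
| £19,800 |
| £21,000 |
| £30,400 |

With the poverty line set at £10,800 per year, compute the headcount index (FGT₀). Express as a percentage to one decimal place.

2 of the 7 workers have income below £10,800.
H = 2/7 = 28.6%.

28.6%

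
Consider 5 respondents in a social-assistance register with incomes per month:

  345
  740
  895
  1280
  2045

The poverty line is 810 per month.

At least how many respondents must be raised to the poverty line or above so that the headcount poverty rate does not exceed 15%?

Currently q = 2 of N = 5 are below the line (H = 0.400).
A headcount ratio of at most 15% allows at most ⌊0.15 × 5⌋ = 0 poor respondents.
So at least 2 − 0 = 2 must be lifted.

2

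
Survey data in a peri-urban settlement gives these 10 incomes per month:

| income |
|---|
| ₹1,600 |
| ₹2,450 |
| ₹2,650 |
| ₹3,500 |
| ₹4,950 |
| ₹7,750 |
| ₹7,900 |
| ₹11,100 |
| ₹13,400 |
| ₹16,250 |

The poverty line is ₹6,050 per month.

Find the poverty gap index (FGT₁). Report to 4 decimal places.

0.2496

Poor units: ₹1,600, ₹2,450, ₹2,650, ₹3,500, ₹4,950 (q = 5 of N = 10).
Shortfall ratios: (6050−1600)/6050 = 0.7355; (6050−2450)/6050 = 0.5950; (6050−2650)/6050 = 0.5620; (6050−3500)/6050 = 0.4215; (6050−4950)/6050 = 0.1818.
Sum of shortfalls = 2.495868; P₁ averages over all N: 2.495868 / 10 = 0.2496.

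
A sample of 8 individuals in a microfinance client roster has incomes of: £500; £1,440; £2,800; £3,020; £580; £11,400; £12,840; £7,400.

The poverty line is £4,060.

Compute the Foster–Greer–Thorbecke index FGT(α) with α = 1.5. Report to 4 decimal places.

0.3044

Incomes under z: £500, £580, £1,440, £2,800, £3,020 (q = 5 of N = 8).
Shortfall ratios: (4060−500)/4060 = 0.8768; (4060−580)/4060 = 0.8571; (4060−1440)/4060 = 0.6453; (4060−2800)/4060 = 0.3103; (4060−3020)/4060 = 0.2562.
Raised to α = 1.5: 0.82108; 0.79356; 0.51840; 0.17289; 0.12965.
Sum = 2.435574; FGT(1.5) = 2.435574 / 8 = 0.3044.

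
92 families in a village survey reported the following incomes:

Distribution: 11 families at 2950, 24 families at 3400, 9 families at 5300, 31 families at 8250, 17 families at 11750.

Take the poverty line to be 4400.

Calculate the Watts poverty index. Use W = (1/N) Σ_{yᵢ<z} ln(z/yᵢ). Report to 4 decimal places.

Below z: 11×2950, 24×3400 (q = 35 of N = 92).
Log shortfalls: ln(4400/2950) = 0.3998 (×11); ln(4400/3400) = 0.2578 (×24).
W = 10.585692 / 92 = 0.1151.

0.1151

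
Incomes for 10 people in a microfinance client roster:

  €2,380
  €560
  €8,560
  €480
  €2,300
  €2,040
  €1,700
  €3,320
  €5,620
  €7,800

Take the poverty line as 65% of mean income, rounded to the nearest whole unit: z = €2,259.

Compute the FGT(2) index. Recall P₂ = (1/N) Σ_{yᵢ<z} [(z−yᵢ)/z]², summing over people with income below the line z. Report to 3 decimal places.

0.126

Incomes under z: €480, €560, €1,700, €2,040 (q = 4 of N = 10).
Relative gaps: (2259−480)/2259 = 0.7875; (2259−560)/2259 = 0.7521; (2259−1700)/2259 = 0.2475; (2259−2040)/2259 = 0.0969.
Squared: 0.6202; 0.5657; 0.0612; 0.0094.
Sum = 1.256473; P₂ = 1.256473 / 10 = 0.126.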